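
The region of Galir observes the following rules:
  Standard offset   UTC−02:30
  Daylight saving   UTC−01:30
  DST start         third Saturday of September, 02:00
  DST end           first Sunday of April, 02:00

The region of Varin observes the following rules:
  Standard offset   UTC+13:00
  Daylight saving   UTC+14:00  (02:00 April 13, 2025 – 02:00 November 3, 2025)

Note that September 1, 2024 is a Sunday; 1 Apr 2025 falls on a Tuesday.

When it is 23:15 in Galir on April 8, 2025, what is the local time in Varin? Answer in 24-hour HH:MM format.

1 September 2024 is a Sunday, so the first Saturday is September 7 and the third is September 21.
1 April 2025 is a Tuesday, so the first Sunday is April 6.
April 8, 2025 is outside the daylight-saving period (21 September 2024 – 6 April 2025), so Galir is on standard time, UTC−02:30.
23:15 Galir + 2h30m = 01:45 UTC (rolling into the next day, 9 April 2025).
At the standard offset (UTC+13:00), 01:45 UTC + 13h = 14:45 Varin standard time.
Daylight saving runs 13 April – 3 November; the standard-time date in Varin, April 9, 2025, is outside that window, so Varin is on standard time at UTC+13:00.
01:45 UTC + 13h = 14:45 Varin.

14:45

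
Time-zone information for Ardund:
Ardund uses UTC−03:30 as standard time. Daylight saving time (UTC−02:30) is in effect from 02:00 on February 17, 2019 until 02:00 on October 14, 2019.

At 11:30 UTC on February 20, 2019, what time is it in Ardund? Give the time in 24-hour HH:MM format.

09:00

At the standard offset (UTC−03:30), 11:30 UTC − 3h30m = 08:00 Ardund standard time.
The standard-time date in Ardund, February 20, 2019, lies within the daylight-saving period (17 February – 14 October), so Ardund is on daylight time, UTC−02:30.
11:30 UTC − 2h30m = 09:00 local.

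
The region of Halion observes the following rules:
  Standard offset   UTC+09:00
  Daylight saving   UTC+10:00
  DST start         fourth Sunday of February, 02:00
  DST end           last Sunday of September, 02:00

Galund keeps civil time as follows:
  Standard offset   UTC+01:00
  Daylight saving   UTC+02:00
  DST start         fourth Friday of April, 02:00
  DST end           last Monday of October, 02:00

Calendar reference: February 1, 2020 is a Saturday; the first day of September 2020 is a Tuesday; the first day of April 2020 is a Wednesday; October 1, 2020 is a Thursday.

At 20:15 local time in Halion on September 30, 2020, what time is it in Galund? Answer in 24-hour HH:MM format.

13:15

1 February 2020 is a Saturday, so the first Sunday is February 2 and the fourth is February 23.
1 September 2020 is a Tuesday, so Sundays fall on 6, 13, 20, 27; the last is September 27.
September 30, 2020 is outside the daylight-saving period (23 February – 27 September), so Halion is on standard time, UTC+09:00.
20:15 Halion − 9h = 11:15 UTC.
1 April 2020 is a Wednesday, so the first Friday is April 3 and the fourth is April 24.
1 October 2020 is a Thursday, so Mondays fall on 5, 12, 19, 26; the last is October 26.
At the standard offset (UTC+01:00), 11:15 UTC + 1h = 12:15 Galund standard time.
The standard-time date in Galund, September 30, 2020, falls between 24 April and 26 October, so daylight saving is in effect and Galund is at UTC+02:00.
11:15 UTC + 2h = 13:15 Galund.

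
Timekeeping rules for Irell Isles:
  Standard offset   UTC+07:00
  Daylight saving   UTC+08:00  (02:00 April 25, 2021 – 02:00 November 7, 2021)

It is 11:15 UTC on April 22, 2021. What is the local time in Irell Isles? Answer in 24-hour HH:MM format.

At the standard offset (UTC+07:00), 11:15 UTC + 7h = 18:15 Irell Isles standard time.
The standard-time date in Irell Isles, April 22, 2021, is outside the daylight-saving period (25 April – 7 November), so Irell Isles is on standard time, UTC+07:00.
11:15 UTC + 7h = 18:15 local.

18:15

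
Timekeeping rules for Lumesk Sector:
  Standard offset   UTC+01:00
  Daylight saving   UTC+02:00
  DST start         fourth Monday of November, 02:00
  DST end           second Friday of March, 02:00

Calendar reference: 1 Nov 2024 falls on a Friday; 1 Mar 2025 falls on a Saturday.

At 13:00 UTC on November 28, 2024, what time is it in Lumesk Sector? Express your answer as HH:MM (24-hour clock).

15:00

1 November 2024 is a Friday, so the first Monday is November 4 and the fourth is November 25.
1 March 2025 is a Saturday, so the first Friday is March 7 and the second is March 14.
At the standard offset (UTC+01:00), 13:00 UTC + 1h = 14:00 Lumesk Sector standard time.
The standard-time date in Lumesk Sector, November 28, 2024, falls between 25 November 2024 and 14 March 2025, so daylight saving is in effect and Lumesk Sector is at UTC+02:00.
13:00 UTC + 2h = 15:00 local.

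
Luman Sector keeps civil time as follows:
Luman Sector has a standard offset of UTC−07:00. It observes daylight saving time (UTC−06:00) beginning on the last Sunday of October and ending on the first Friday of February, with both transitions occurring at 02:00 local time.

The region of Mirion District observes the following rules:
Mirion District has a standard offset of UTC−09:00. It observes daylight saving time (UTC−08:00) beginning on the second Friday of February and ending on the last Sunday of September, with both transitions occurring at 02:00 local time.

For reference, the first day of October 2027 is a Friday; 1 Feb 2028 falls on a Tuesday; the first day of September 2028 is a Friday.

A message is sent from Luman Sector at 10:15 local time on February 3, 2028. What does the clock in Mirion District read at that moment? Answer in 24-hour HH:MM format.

07:15

1 October 2027 is a Friday, so Sundays fall on 3, 10, 17, 24, 31; the last is October 31.
1 February 2028 is a Tuesday, so the first Friday is February 4.
February 3, 2028 lies within the daylight-saving period (31 October 2027 – 4 February 2028), so Luman Sector is on daylight time, UTC−06:00.
10:15 Luman Sector + 6h = 16:15 UTC.
1 February 2028 is a Tuesday, so the first Friday is February 4 and the second is February 11.
1 September 2028 is a Friday, so Sundays fall on 3, 10, 17, 24; the last is September 24.
At the standard offset (UTC−09:00), 16:15 UTC − 9h = 07:15 Mirion District standard time.
The standard-time date in Mirion District, February 3, 2028, is outside the daylight-saving period (11 February – 24 September), so Mirion District is on standard time, UTC−09:00.
16:15 UTC − 9h = 07:15 Mirion District.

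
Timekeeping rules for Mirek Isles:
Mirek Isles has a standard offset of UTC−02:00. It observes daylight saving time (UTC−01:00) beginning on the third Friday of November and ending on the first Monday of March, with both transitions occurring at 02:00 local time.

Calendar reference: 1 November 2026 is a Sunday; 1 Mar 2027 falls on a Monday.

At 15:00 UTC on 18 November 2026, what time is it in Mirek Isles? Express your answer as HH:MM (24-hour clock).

13:00

1 November 2026 is a Sunday, so the first Friday is November 6 and the third is November 20.
1 March 2027 is a Monday, so the first Monday is March 1.
At the standard offset (UTC−02:00), 15:00 UTC − 2h = 13:00 Mirek Isles standard time.
Daylight saving runs 20 November 2026 – 1 March 2027; the standard-time date in Mirek Isles, 18 November 2026, is outside that window, so Mirek Isles is on standard time at UTC−02:00.
15:00 UTC − 2h = 13:00 local.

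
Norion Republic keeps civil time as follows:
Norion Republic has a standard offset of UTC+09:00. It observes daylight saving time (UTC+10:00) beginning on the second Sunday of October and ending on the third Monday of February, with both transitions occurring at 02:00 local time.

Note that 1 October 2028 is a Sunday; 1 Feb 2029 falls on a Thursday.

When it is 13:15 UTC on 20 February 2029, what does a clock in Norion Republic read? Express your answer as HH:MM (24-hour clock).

22:15

1 October 2028 is a Sunday, so the first Sunday is October 1 and the second is October 8.
1 February 2029 is a Thursday, so the first Monday is February 5 and the third is February 19.
At the standard offset (UTC+09:00), 13:15 UTC + 9h = 22:15 Norion Republic standard time.
The standard-time date in Norion Republic, 20 February 2029, is outside the daylight-saving period (8 October 2028 – 19 February 2029), so Norion Republic is on standard time, UTC+09:00.
13:15 UTC + 9h = 22:15 local.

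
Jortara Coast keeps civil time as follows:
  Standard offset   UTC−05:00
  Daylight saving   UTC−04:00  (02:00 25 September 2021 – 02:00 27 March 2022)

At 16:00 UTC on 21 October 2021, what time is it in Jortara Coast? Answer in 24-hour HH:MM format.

At the standard offset (UTC−05:00), 16:00 UTC − 5h = 11:00 Jortara Coast standard time.
Daylight saving runs 25 September 2021 – 27 March 2022; the standard-time date in Jortara Coast, 21 October 2021, is inside that window, so Jortara Coast is at UTC−04:00.
16:00 UTC − 4h = 12:00 local.

12:00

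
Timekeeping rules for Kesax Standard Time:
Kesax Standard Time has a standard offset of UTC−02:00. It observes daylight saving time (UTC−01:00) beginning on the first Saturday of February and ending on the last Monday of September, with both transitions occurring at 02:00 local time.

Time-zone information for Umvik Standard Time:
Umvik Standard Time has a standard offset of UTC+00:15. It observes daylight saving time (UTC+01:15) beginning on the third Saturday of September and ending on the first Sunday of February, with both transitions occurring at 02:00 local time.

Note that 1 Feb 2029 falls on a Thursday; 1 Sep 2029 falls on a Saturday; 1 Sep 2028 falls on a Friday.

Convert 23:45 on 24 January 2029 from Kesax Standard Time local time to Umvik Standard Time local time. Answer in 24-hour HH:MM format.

03:00

1 February 2029 is a Thursday, so the first Saturday is February 3.
1 September 2029 is a Saturday, so Mondays fall on 3, 10, 17, 24; the last is September 24.
Daylight saving runs 3 February – 24 September; 24 January 2029 is outside that window, so Kesax Standard Time is on standard time at UTC−02:00.
23:45 Kesax Standard Time + 2h = 01:45 UTC (rolling into the next day, 25 January 2029).
1 September 2028 is a Friday, so the first Saturday is September 2 and the third is September 16.
1 February 2029 is a Thursday, so the first Sunday is February 4.
At the standard offset (UTC+00:15), 01:45 UTC + 0h15m = 02:00 Umvik Standard Time standard time.
Daylight saving runs 16 September 2028 – 4 February 2029; the standard-time date in Umvik Standard Time, 25 January 2029, is inside that window, so Umvik Standard Time is at UTC+01:15.
01:45 UTC + 1h15m = 03:00 Umvik Standard Time.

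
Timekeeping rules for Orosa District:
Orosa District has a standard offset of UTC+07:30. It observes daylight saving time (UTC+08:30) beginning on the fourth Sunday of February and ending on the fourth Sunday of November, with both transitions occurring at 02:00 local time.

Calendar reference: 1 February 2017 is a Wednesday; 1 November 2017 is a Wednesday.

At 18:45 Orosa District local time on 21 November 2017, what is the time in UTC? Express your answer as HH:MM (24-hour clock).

10:15

1 February 2017 is a Wednesday, so the first Sunday is February 5 and the fourth is February 26.
1 November 2017 is a Wednesday, so the first Sunday is November 5 and the fourth is November 26.
Daylight saving runs 26 February – 26 November; 21 November 2017 is inside that window, so Orosa District is at UTC+08:30.
18:45 local − 8h30m = 10:15 UTC.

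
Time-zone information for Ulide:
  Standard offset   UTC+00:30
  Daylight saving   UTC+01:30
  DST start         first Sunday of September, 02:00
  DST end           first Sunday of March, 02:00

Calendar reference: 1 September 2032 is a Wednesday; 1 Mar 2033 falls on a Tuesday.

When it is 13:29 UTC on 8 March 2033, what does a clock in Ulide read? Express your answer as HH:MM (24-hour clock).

13:59

1 September 2032 is a Wednesday, so the first Sunday is September 5.
1 March 2033 is a Tuesday, so the first Sunday is March 6.
At the standard offset (UTC+00:30), 13:29 UTC + 0h30m = 13:59 Ulide standard time.
The standard-time date in Ulide, 8 March 2033, does not fall between 5 September 2032 and 6 March 2033, so daylight saving is not in effect and Ulide is at UTC+00:30.
13:29 UTC + 0h30m = 13:59 local.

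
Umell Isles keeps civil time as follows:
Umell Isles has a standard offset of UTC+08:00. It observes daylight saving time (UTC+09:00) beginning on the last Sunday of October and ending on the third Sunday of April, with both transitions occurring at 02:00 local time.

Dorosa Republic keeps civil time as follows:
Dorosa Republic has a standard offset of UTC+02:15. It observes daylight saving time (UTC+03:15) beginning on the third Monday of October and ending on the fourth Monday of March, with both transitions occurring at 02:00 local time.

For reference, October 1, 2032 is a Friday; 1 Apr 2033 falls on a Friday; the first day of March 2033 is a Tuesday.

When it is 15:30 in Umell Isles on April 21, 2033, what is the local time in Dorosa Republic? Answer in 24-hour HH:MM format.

1 October 2032 is a Friday, so Sundays fall on 3, 10, 17, 24, 31; the last is October 31.
1 April 2033 is a Friday, so the first Sunday is April 3 and the third is April 17.
April 21, 2033 does not fall between 31 October 2032 and 17 April 2033, so daylight saving is not in effect and Umell Isles is at UTC+08:00.
15:30 Umell Isles − 8h = 07:30 UTC.
1 October 2032 is a Friday, so the first Monday is October 4 and the third is October 18.
1 March 2033 is a Tuesday, so the first Monday is March 7 and the fourth is March 28.
At the standard offset (UTC+02:15), 07:30 UTC + 2h15m = 09:45 Dorosa Republic standard time.
The standard-time date in Dorosa Republic, April 21, 2033, does not fall between 18 October 2032 and 28 March 2033, so daylight saving is not in effect and Dorosa Republic is at UTC+02:15.
07:30 UTC + 2h15m = 09:45 Dorosa Republic.

09:45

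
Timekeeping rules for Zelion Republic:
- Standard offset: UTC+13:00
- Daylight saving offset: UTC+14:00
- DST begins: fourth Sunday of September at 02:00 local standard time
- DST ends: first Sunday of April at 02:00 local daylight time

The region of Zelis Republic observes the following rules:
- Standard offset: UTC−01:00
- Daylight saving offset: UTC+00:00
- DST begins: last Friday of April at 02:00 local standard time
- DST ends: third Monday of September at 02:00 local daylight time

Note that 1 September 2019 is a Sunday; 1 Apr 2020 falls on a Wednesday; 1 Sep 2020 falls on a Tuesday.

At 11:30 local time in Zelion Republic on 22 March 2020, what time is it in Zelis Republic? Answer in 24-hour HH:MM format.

20:30

1 September 2019 is a Sunday, so the first Sunday is September 1 and the fourth is September 22.
1 April 2020 is a Wednesday, so the first Sunday is April 5.
Daylight saving runs 22 September 2019 – 5 April 2020; 22 March 2020 is inside that window, so Zelion Republic is at UTC+14:00.
11:30 Zelion Republic − 14h = 21:30 UTC (rolling into the previous day, 21 March 2020).
1 April 2020 is a Wednesday, so Fridays fall on 3, 10, 17, 24; the last is April 24.
1 September 2020 is a Tuesday, so the first Monday is September 7 and the third is September 21.
At the standard offset (UTC−01:00), 21:30 UTC − 1h = 20:30 Zelis Republic standard time.
The standard-time date in Zelis Republic, 21 March 2020, does not fall between 24 April and 21 September, so daylight saving is not in effect and Zelis Republic is at UTC−01:00.
21:30 UTC − 1h = 20:30 Zelis Republic.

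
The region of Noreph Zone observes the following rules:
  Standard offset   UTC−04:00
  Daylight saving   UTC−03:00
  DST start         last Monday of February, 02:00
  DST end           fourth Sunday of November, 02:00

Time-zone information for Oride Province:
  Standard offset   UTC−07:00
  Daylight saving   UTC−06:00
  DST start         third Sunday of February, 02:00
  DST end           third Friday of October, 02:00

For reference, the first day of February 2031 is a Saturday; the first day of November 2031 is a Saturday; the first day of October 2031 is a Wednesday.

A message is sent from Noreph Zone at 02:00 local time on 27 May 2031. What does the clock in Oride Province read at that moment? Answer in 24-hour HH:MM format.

1 February 2031 is a Saturday, so Mondays fall on 3, 10, 17, 24; the last is February 24.
1 November 2031 is a Saturday, so the first Sunday is November 2 and the fourth is November 23.
Daylight saving runs 24 February – 23 November; 27 May 2031 is inside that window, so Noreph Zone is at UTC−03:00.
02:00 Noreph Zone + 3h = 05:00 UTC.
1 February 2031 is a Saturday, so the first Sunday is February 2 and the third is February 16.
1 October 2031 is a Wednesday, so the first Friday is October 3 and the third is October 17.
At the standard offset (UTC−07:00), 05:00 UTC − 7h = 22:00 Oride Province standard time (rolling into the previous day, 26 May 2031).
Daylight saving runs 16 February – 17 October; the standard-time date in Oride Province, 26 May 2031, is inside that window, so Oride Province is at UTC−06:00.
05:00 UTC − 6h = 23:00 Oride Province (rolling into the previous day, 26 May 2031).

23:00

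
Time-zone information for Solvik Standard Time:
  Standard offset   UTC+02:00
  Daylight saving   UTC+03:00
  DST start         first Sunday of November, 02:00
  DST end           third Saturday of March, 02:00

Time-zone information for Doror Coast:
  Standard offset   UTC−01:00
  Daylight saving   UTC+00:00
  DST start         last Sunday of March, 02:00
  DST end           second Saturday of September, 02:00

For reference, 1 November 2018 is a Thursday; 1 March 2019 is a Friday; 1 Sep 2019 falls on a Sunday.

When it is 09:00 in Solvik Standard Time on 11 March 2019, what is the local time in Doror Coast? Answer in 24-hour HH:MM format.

1 November 2018 is a Thursday, so the first Sunday is November 4.
1 March 2019 is a Friday, so the first Saturday is March 2 and the third is March 16.
11 March 2019 lies within the daylight-saving period (4 November 2018 – 16 March 2019), so Solvik Standard Time is on daylight time, UTC+03:00.
09:00 Solvik Standard Time − 3h = 06:00 UTC.
1 March 2019 is a Friday, so Sundays fall on 3, 10, 17, 24, 31; the last is March 31.
1 September 2019 is a Sunday, so the first Saturday is September 7 and the second is September 14.
At the standard offset (UTC−01:00), 06:00 UTC − 1h = 05:00 Doror Coast standard time.
The standard-time date in Doror Coast, 11 March 2019, is outside the daylight-saving period (31 March – 14 September), so Doror Coast is on standard time, UTC−01:00.
06:00 UTC − 1h = 05:00 Doror Coast.

05:00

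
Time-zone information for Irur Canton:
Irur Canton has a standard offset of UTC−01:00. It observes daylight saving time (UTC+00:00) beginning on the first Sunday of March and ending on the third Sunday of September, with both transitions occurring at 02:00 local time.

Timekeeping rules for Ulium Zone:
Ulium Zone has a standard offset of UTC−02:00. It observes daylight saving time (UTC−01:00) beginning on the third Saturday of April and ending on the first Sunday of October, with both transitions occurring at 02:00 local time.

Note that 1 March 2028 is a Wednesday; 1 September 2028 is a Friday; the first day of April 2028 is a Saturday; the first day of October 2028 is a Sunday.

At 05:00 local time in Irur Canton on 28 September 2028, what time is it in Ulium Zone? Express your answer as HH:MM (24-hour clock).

05:00

1 March 2028 is a Wednesday, so the first Sunday is March 5.
1 September 2028 is a Friday, so the first Sunday is September 3 and the third is September 17.
Daylight saving runs 5 March – 17 September; 28 September 2028 is outside that window, so Irur Canton is on standard time at UTC−01:00.
05:00 Irur Canton + 1h = 06:00 UTC.
1 April 2028 is a Saturday, so the first Saturday is April 1 and the third is April 15.
1 October 2028 is a Sunday, so the first Sunday is October 1.
At the standard offset (UTC−02:00), 06:00 UTC − 2h = 04:00 Ulium Zone standard time.
The standard-time date in Ulium Zone, 28 September 2028, lies within the daylight-saving period (15 April – 1 October), so Ulium Zone is on daylight time, UTC−01:00.
06:00 UTC − 1h = 05:00 Ulium Zone.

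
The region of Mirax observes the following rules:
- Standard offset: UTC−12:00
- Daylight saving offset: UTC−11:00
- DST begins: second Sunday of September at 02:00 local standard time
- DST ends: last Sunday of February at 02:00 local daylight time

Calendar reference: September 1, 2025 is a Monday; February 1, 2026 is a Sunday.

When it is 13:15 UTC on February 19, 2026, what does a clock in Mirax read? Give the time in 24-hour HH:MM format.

02:15

1 September 2025 is a Monday, so the first Sunday is September 7 and the second is September 14.
1 February 2026 is a Sunday, so Sundays fall on 1, 8, 15, 22; the last is February 22.
At the standard offset (UTC−12:00), 13:15 UTC − 12h = 01:15 Mirax standard time.
The standard-time date in Mirax, February 19, 2026, lies within the daylight-saving period (14 September 2025 – 22 February 2026), so Mirax is on daylight time, UTC−11:00.
13:15 UTC − 11h = 02:15 local.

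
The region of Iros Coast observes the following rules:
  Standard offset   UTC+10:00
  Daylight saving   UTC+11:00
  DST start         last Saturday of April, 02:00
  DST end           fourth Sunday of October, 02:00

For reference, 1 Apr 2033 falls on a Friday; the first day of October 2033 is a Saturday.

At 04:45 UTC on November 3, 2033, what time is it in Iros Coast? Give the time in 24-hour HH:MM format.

14:45

1 April 2033 is a Friday, so Saturdays fall on 2, 9, 16, 23, 30; the last is April 30.
1 October 2033 is a Saturday, so the first Sunday is October 2 and the fourth is October 23.
At the standard offset (UTC+10:00), 04:45 UTC + 10h = 14:45 Iros Coast standard time.
The standard-time date in Iros Coast, November 3, 2033, is outside the daylight-saving period (30 April – 23 October), so Iros Coast is on standard time, UTC+10:00.
04:45 UTC + 10h = 14:45 local.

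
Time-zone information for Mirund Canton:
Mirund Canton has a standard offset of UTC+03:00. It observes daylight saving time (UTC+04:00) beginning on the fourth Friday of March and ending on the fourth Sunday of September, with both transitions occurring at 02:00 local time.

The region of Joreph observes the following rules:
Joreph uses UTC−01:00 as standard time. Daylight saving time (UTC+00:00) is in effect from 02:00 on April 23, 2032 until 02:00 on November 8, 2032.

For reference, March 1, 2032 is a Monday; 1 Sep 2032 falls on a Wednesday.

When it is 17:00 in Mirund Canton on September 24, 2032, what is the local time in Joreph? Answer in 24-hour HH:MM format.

1 March 2032 is a Monday, so the first Friday is March 5 and the fourth is March 26.
1 September 2032 is a Wednesday, so the first Sunday is September 5 and the fourth is September 26.
September 24, 2032 falls between 26 March and 26 September, so daylight saving is in effect and Mirund Canton is at UTC+04:00.
17:00 Mirund Canton − 4h = 13:00 UTC.
At the standard offset (UTC−01:00), 13:00 UTC − 1h = 12:00 Joreph standard time.
The standard-time date in Joreph, September 24, 2032, falls between 23 April and 8 November, so daylight saving is in effect and Joreph is at UTC+00:00.
13:00 UTC + 0h = 13:00 Joreph.

13:00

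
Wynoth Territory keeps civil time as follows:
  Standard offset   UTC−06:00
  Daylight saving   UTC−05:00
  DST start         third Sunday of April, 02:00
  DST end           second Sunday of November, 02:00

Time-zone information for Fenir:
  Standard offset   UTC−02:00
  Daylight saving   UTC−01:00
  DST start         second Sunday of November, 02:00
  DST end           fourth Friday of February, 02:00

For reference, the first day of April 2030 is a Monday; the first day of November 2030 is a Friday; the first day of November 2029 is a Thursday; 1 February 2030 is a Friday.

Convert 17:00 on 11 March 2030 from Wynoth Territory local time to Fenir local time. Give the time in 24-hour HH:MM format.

1 April 2030 is a Monday, so the first Sunday is April 7 and the third is April 21.
1 November 2030 is a Friday, so the first Sunday is November 3 and the second is November 10.
Daylight saving runs 21 April – 10 November; 11 March 2030 is outside that window, so Wynoth Territory is on standard time at UTC−06:00.
17:00 Wynoth Territory + 6h = 23:00 UTC.
1 November 2029 is a Thursday, so the first Sunday is November 4 and the second is November 11.
1 February 2030 is a Friday, so the first Friday is February 1 and the fourth is February 22.
At the standard offset (UTC−02:00), 23:00 UTC − 2h = 21:00 Fenir standard time.
The standard-time date in Fenir, 11 March 2030, is outside the daylight-saving period (11 November 2029 – 22 February 2030), so Fenir is on standard time, UTC−02:00.
23:00 UTC − 2h = 21:00 Fenir.

21:00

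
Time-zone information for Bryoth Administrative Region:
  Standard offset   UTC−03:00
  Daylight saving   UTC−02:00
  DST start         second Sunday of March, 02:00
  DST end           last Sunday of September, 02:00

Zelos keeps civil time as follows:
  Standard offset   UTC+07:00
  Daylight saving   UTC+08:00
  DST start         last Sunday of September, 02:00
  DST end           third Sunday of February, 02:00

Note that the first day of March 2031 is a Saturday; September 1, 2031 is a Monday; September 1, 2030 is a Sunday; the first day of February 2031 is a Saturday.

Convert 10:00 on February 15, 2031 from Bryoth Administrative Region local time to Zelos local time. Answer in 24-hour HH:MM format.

1 March 2031 is a Saturday, so the first Sunday is March 2 and the second is March 9.
1 September 2031 is a Monday, so Sundays fall on 7, 14, 21, 28; the last is September 28.
February 15, 2031 is outside the daylight-saving period (9 March – 28 September), so Bryoth Administrative Region is on standard time, UTC−03:00.
10:00 Bryoth Administrative Region + 3h = 13:00 UTC.
1 September 2030 is a Sunday, so Sundays fall on 1, 8, 15, 22, 29; the last is September 29.
1 February 2031 is a Saturday, so the first Sunday is February 2 and the third is February 16.
At the standard offset (UTC+07:00), 13:00 UTC + 7h = 20:00 Zelos standard time.
The standard-time date in Zelos, February 15, 2031, lies within the daylight-saving period (29 September 2030 – 16 February 2031), so Zelos is on daylight time, UTC+08:00.
13:00 UTC + 8h = 21:00 Zelos.

21:00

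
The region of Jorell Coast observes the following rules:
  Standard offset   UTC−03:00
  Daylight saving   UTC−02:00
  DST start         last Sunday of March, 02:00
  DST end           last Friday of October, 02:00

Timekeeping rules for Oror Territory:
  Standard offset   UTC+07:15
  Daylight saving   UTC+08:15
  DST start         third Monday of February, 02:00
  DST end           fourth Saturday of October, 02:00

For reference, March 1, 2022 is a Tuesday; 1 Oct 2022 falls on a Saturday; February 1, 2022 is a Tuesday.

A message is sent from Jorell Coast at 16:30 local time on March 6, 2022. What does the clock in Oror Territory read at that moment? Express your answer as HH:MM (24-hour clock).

03:45

1 March 2022 is a Tuesday, so Sundays fall on 6, 13, 20, 27; the last is March 27.
1 October 2022 is a Saturday, so Fridays fall on 7, 14, 21, 28; the last is October 28.
Daylight saving runs 27 March – 28 October; March 6, 2022 is outside that window, so Jorell Coast is on standard time at UTC−03:00.
16:30 Jorell Coast + 3h = 19:30 UTC.
1 February 2022 is a Tuesday, so the first Monday is February 7 and the third is February 21.
1 October 2022 is a Saturday, so the first Saturday is October 1 and the fourth is October 22.
At the standard offset (UTC+07:15), 19:30 UTC + 7h15m = 02:45 Oror Territory standard time (rolling into the next day, 7 March 2022).
The standard-time date in Oror Territory, March 7, 2022, falls between 21 February and 22 October, so daylight saving is in effect and Oror Territory is at UTC+08:15.
19:30 UTC + 8h15m = 03:45 Oror Territory (rolling into the next day, 7 March 2022).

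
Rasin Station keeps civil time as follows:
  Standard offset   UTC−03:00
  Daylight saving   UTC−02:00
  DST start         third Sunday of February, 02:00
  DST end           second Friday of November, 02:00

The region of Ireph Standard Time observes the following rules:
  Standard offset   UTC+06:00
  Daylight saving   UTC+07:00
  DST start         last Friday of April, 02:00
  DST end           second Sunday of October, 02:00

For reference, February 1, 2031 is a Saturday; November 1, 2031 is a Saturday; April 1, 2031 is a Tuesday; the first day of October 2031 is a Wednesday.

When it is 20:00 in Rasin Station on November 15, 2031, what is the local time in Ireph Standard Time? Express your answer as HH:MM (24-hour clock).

05:00

1 February 2031 is a Saturday, so the first Sunday is February 2 and the third is February 16.
1 November 2031 is a Saturday, so the first Friday is November 7 and the second is November 14.
November 15, 2031 does not fall between 16 February and 14 November, so daylight saving is not in effect and Rasin Station is at UTC−03:00.
20:00 Rasin Station + 3h = 23:00 UTC.
1 April 2031 is a Tuesday, so Fridays fall on 4, 11, 18, 25; the last is April 25.
1 October 2031 is a Wednesday, so the first Sunday is October 5 and the second is October 12.
At the standard offset (UTC+06:00), 23:00 UTC + 6h = 05:00 Ireph Standard Time standard time (rolling into the next day, 16 November 2031).
The standard-time date in Ireph Standard Time, November 16, 2031, is outside the daylight-saving period (25 April – 12 October), so Ireph Standard Time is on standard time, UTC+06:00.
23:00 UTC + 6h = 05:00 Ireph Standard Time (rolling into the next day, 16 November 2031).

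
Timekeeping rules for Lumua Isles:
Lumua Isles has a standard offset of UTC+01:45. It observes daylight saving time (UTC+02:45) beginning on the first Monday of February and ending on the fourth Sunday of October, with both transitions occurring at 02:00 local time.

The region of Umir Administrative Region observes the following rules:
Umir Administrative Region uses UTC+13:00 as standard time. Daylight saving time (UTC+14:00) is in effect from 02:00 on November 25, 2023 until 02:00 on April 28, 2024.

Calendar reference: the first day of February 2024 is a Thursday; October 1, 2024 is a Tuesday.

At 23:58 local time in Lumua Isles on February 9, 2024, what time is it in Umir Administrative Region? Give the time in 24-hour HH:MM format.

11:13

1 February 2024 is a Thursday, so the first Monday is February 5.
1 October 2024 is a Tuesday, so the first Sunday is October 6 and the fourth is October 27.
Daylight saving runs 5 February – 27 October; February 9, 2024 is inside that window, so Lumua Isles is at UTC+02:45.
23:58 Lumua Isles − 2h45m = 21:13 UTC.
At the standard offset (UTC+13:00), 21:13 UTC + 13h = 10:13 Umir Administrative Region standard time (rolling into the next day, 10 February 2024).
Daylight saving runs 25 November 2023 – 28 April 2024; the standard-time date in Umir Administrative Region, February 10, 2024, is inside that window, so Umir Administrative Region is at UTC+14:00.
21:13 UTC + 14h = 11:13 Umir Administrative Region (rolling into the next day, 10 February 2024).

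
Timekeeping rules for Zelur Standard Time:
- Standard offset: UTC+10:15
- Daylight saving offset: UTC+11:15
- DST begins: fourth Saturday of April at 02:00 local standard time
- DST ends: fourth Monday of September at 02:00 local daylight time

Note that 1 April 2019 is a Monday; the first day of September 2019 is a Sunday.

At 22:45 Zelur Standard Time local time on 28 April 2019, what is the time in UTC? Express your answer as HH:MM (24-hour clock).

11:30

1 April 2019 is a Monday, so the first Saturday is April 6 and the fourth is April 27.
1 September 2019 is a Sunday, so the first Monday is September 2 and the fourth is September 23.
28 April 2019 lies within the daylight-saving period (27 April – 23 September), so Zelur Standard Time is on daylight time, UTC+11:15.
22:45 local − 11h15m = 11:30 UTC.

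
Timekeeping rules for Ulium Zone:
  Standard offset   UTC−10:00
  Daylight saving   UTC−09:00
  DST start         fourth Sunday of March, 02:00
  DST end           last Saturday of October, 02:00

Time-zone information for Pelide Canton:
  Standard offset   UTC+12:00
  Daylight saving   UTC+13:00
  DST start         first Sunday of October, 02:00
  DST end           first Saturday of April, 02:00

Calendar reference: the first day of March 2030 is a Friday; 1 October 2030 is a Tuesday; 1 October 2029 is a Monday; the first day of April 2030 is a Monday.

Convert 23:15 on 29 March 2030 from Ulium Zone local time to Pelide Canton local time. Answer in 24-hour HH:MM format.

21:15

1 March 2030 is a Friday, so the first Sunday is March 3 and the fourth is March 24.
1 October 2030 is a Tuesday, so Saturdays fall on 5, 12, 19, 26; the last is October 26.
29 March 2030 lies within the daylight-saving period (24 March – 26 October), so Ulium Zone is on daylight time, UTC−09:00.
23:15 Ulium Zone + 9h = 08:15 UTC (rolling into the next day, 30 March 2030).
1 October 2029 is a Monday, so the first Sunday is October 7.
1 April 2030 is a Monday, so the first Saturday is April 6.
At the standard offset (UTC+12:00), 08:15 UTC + 12h = 20:15 Pelide Canton standard time.
The standard-time date in Pelide Canton, 30 March 2030, lies within the daylight-saving period (7 October 2029 – 6 April 2030), so Pelide Canton is on daylight time, UTC+13:00.
08:15 UTC + 13h = 21:15 Pelide Canton.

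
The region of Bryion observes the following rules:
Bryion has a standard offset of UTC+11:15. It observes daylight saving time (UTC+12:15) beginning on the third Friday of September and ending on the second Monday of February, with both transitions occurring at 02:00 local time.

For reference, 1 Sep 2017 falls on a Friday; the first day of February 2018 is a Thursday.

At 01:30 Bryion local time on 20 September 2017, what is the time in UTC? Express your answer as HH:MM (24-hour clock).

1 September 2017 is a Friday, so the first Friday is September 1 and the third is September 15.
1 February 2018 is a Thursday, so the first Monday is February 5 and the second is February 12.
20 September 2017 lies within the daylight-saving period (15 September 2017 – 12 February 2018), so Bryion is on daylight time, UTC+12:15.
01:30 local − 12h15m = 13:15 UTC (rolling into the previous day, 19 September 2017).

13:15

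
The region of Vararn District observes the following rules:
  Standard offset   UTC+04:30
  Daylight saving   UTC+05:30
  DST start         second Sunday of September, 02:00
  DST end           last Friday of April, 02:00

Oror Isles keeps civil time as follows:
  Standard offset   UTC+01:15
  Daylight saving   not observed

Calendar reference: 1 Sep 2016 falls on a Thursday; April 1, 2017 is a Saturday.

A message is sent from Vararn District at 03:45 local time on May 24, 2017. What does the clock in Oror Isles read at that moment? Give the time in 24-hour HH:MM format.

00:30

1 September 2016 is a Thursday, so the first Sunday is September 4 and the second is September 11.
1 April 2017 is a Saturday, so Fridays fall on 7, 14, 21, 28; the last is April 28.
May 24, 2017 is outside the daylight-saving period (11 September 2016 – 28 April 2017), so Vararn District is on standard time, UTC+04:30.
03:45 Vararn District − 4h30m = 23:15 UTC (rolling into the previous day, 23 May 2017).
Oror Isles stays on UTC+01:15 all year.
23:15 UTC + 1h15m = 00:30 Oror Isles (rolling into the next day, 24 May 2017).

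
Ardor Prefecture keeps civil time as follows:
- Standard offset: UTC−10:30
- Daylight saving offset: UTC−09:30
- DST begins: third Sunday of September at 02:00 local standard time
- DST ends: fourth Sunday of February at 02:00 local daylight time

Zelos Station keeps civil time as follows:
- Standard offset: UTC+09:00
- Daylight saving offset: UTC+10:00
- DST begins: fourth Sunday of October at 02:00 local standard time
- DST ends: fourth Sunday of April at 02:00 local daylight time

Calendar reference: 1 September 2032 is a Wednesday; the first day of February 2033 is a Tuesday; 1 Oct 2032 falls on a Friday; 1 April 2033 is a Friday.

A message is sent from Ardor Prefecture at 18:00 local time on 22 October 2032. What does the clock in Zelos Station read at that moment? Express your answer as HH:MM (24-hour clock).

1 September 2032 is a Wednesday, so the first Sunday is September 5 and the third is September 19.
1 February 2033 is a Tuesday, so the first Sunday is February 6 and the fourth is February 27.
22 October 2032 falls between 19 September 2032 and 27 February 2033, so daylight saving is in effect and Ardor Prefecture is at UTC−09:30.
18:00 Ardor Prefecture + 9h30m = 03:30 UTC (rolling into the next day, 23 October 2032).
1 October 2032 is a Friday, so the first Sunday is October 3 and the fourth is October 24.
1 April 2033 is a Friday, so the first Sunday is April 3 and the fourth is April 24.
At the standard offset (UTC+09:00), 03:30 UTC + 9h = 12:30 Zelos Station standard time.
The standard-time date in Zelos Station, 23 October 2032, does not fall between 24 October 2032 and 24 April 2033, so daylight saving is not in effect and Zelos Station is at UTC+09:00.
03:30 UTC + 9h = 12:30 Zelos Station.

12:30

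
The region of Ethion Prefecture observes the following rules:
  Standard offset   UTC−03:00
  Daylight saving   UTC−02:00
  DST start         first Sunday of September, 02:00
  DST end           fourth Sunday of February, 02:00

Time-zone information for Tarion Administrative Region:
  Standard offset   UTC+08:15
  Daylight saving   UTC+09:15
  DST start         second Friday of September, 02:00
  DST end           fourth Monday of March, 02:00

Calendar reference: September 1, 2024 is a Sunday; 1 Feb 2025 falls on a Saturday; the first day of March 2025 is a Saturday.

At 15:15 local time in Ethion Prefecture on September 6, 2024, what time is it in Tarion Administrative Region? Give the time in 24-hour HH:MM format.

1 September 2024 is a Sunday, so the first Sunday is September 1.
1 February 2025 is a Saturday, so the first Sunday is February 2 and the fourth is February 23.
September 6, 2024 falls between 1 September 2024 and 23 February 2025, so daylight saving is in effect and Ethion Prefecture is at UTC−02:00.
15:15 Ethion Prefecture + 2h = 17:15 UTC.
1 September 2024 is a Sunday, so the first Friday is September 6 and the second is September 13.
1 March 2025 is a Saturday, so the first Monday is March 3 and the fourth is March 24.
At the standard offset (UTC+08:15), 17:15 UTC + 8h15m = 01:30 Tarion Administrative Region standard time (rolling into the next day, 7 September 2024).
Daylight saving runs 13 September 2024 – 24 March 2025; the standard-time date in Tarion Administrative Region, September 7, 2024, is outside that window, so Tarion Administrative Region is on standard time at UTC+08:15.
17:15 UTC + 8h15m = 01:30 Tarion Administrative Region (rolling into the next day, 7 September 2024).

01:30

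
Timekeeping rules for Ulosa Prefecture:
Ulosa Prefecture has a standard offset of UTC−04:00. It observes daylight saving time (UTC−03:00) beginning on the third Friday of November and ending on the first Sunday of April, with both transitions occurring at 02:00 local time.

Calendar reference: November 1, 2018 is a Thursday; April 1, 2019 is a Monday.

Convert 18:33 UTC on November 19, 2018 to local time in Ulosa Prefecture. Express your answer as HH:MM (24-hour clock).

1 November 2018 is a Thursday, so the first Friday is November 2 and the third is November 16.
1 April 2019 is a Monday, so the first Sunday is April 7.
At the standard offset (UTC−04:00), 18:33 UTC − 4h = 14:33 Ulosa Prefecture standard time.
The standard-time date in Ulosa Prefecture, November 19, 2018, falls between 16 November 2018 and 7 April 2019, so daylight saving is in effect and Ulosa Prefecture is at UTC−03:00.
18:33 UTC − 3h = 15:33 local.

15:33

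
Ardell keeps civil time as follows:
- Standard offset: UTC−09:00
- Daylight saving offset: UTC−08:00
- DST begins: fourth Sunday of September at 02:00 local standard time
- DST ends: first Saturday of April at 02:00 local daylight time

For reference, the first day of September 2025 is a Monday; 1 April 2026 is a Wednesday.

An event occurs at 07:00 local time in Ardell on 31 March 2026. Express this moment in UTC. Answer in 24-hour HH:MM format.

1 September 2025 is a Monday, so the first Sunday is September 7 and the fourth is September 28.
1 April 2026 is a Wednesday, so the first Saturday is April 4.
Daylight saving runs 28 September 2025 – 4 April 2026; 31 March 2026 is inside that window, so Ardell is at UTC−08:00.
07:00 local + 8h = 15:00 UTC.

15:00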